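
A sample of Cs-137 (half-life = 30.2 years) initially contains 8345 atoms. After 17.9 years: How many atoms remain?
N = N₀(1/2)^(t/t½) = 5534 atoms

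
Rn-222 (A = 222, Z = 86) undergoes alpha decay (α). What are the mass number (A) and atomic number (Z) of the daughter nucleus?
Daughter: A = 218, Z = 84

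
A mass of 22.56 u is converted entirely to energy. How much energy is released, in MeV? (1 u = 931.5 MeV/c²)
E = mc² = 21010 MeV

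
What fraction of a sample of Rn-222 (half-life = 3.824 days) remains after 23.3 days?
N/N₀ = (1/2)^(t/t½) = 0.01465 = 1.46%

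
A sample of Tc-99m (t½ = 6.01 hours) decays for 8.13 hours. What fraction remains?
N/N₀ = (1/2)^(t/t½) = 0.3915 = 39.2%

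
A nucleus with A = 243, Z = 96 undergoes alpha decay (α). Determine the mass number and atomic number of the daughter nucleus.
Daughter: A = 239, Z = 94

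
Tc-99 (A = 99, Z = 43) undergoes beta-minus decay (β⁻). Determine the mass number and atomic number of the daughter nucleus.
Daughter: A = 99, Z = 44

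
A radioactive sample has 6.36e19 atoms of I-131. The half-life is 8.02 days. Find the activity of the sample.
A = λN = 5.497e18 decays/day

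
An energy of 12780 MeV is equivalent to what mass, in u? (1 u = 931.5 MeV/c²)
m = E/c² = 13.72 u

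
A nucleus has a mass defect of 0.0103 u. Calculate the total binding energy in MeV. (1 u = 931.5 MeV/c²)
B.E. = Δm × 931.5 = 9.594 MeV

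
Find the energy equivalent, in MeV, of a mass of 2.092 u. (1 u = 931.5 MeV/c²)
E = mc² = 1949 MeV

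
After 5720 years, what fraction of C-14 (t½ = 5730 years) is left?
N/N₀ = (1/2)^(t/t½) = 0.5006 = 50.1%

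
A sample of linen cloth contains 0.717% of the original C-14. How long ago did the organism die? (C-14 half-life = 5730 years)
Age = t½ × log₂(1/ratio) = 40820 years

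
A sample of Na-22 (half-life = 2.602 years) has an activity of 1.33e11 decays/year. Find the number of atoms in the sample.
N = A/λ = 4.993e11 atoms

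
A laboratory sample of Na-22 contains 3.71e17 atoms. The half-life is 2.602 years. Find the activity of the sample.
A = λN = 9.883e16 decays/year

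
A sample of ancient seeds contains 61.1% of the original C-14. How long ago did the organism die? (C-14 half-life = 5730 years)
Age = t½ × log₂(1/ratio) = 4073 years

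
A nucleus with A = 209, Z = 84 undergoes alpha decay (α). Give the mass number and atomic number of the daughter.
Daughter: A = 205, Z = 82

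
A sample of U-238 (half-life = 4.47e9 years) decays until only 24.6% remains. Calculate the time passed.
t = t½ × log₂(N₀/N) = 9.044e9 years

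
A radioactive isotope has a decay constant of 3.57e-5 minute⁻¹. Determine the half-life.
t½ = ln(2)/λ = 19420 minutes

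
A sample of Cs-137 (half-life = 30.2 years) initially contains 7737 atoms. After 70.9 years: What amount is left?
N = N₀(1/2)^(t/t½) = 1520 atoms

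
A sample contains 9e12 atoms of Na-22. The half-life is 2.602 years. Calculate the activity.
A = λN = 2.398e12 decays/year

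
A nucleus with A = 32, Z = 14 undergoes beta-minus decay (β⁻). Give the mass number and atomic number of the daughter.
Daughter: A = 32, Z = 15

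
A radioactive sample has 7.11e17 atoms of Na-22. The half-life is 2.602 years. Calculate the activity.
A = λN = 1.894e17 decays/year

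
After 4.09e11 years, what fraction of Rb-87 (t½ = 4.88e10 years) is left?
N/N₀ = (1/2)^(t/t½) = 0.002999 = 0.3%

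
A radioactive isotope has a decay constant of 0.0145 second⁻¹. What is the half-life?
t½ = ln(2)/λ = 47.8 seconds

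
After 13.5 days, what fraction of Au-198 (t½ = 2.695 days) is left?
N/N₀ = (1/2)^(t/t½) = 0.03105 = 3.1%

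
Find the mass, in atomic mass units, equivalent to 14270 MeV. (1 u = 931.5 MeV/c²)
m = E/c² = 15.32 u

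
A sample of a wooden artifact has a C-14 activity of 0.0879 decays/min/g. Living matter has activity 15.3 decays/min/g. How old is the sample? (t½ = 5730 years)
Age = t½ × log₂(A₀/A) = 42650 years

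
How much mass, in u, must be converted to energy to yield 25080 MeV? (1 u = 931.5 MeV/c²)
m = E/c² = 26.92 u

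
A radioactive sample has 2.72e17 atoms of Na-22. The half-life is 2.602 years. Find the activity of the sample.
A = λN = 7.246e16 decays/year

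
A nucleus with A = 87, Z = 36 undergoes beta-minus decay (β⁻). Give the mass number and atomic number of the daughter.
Daughter: A = 87, Z = 37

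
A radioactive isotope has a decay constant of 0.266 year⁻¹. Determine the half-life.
t½ = ln(2)/λ = 2.606 years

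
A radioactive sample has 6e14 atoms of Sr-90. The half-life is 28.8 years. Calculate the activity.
A = λN = 1.444e13 decays/year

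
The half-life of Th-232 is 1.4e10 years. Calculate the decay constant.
λ = ln(2)/t½ = 4.951e-11 year⁻¹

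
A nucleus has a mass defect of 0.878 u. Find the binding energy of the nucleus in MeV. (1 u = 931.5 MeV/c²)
B.E. = Δm × 931.5 = 817.9 MeV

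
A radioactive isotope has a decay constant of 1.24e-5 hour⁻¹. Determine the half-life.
t½ = ln(2)/λ = 55900 hours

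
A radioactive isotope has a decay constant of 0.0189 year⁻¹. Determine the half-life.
t½ = ln(2)/λ = 36.67 years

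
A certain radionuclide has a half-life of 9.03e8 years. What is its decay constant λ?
λ = ln(2)/t½ = 7.676e-10 year⁻¹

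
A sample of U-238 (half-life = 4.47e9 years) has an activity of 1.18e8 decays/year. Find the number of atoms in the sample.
N = A/λ = 7.61e17 atoms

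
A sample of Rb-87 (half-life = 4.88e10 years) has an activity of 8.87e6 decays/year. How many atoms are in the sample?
N = A/λ = 6.245e17 atoms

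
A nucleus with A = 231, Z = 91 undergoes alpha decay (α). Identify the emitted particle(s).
α particle = ⁴₂He (2 protons + 2 neutrons)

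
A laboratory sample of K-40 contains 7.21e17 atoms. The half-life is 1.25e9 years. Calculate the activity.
A = λN = 3.998e8 decays/year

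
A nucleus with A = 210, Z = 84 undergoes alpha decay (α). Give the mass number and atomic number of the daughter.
Daughter: A = 206, Z = 82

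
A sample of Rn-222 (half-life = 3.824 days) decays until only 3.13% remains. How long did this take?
t = t½ × log₂(N₀/N) = 19.11 days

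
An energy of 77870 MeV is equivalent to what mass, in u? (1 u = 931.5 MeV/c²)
m = E/c² = 83.6 u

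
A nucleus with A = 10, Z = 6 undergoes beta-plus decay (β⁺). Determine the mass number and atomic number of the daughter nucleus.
Daughter: A = 10, Z = 5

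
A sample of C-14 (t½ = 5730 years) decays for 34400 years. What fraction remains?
N/N₀ = (1/2)^(t/t½) = 0.01559 = 1.56%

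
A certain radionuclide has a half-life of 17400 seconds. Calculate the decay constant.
λ = ln(2)/t½ = 3.984e-5 second⁻¹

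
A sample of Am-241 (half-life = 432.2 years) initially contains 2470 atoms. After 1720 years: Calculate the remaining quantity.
N = N₀(1/2)^(t/t½) = 156.6 atoms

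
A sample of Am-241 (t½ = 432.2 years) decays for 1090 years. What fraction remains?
N/N₀ = (1/2)^(t/t½) = 0.1741 = 17.4%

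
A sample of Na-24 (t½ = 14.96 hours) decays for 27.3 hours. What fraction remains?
N/N₀ = (1/2)^(t/t½) = 0.2823 = 28.2%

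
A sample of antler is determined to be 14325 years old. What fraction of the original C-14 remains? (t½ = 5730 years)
N/N₀ = (1/2)^(t/t½) = 0.1768 = 17.7%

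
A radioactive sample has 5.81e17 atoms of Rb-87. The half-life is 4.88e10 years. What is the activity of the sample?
A = λN = 8.252e6 decays/year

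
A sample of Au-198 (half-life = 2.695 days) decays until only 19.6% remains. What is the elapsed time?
t = t½ × log₂(N₀/N) = 6.336 days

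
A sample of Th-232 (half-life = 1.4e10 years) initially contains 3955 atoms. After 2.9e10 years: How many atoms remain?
N = N₀(1/2)^(t/t½) = 941 atoms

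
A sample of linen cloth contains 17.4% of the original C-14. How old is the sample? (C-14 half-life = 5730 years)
Age = t½ × log₂(1/ratio) = 14460 years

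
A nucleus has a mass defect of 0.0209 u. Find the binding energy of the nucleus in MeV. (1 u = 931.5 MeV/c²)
B.E. = Δm × 931.5 = 19.47 MeV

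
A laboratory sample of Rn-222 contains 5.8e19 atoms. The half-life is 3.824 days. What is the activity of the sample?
A = λN = 1.051e19 decays/day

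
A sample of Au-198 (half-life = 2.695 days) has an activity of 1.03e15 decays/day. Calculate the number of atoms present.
N = A/λ = 4.005e15 atoms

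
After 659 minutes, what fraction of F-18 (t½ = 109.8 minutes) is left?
N/N₀ = (1/2)^(t/t½) = 0.01561 = 1.56%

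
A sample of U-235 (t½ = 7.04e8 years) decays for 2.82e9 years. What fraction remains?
N/N₀ = (1/2)^(t/t½) = 0.06225 = 6.23%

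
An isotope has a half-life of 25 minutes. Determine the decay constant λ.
λ = ln(2)/t½ = 0.02773 minute⁻¹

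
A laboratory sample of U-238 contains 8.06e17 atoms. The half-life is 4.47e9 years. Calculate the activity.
A = λN = 1.25e8 decays/year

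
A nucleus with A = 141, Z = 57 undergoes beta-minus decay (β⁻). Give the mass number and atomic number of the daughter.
Daughter: A = 141, Z = 58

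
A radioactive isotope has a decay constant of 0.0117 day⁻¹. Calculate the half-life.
t½ = ln(2)/λ = 59.24 days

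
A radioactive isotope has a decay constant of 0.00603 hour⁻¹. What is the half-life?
t½ = ln(2)/λ = 114.9 hours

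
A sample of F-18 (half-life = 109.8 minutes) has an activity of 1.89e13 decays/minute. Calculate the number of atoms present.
N = A/λ = 2.994e15 atoms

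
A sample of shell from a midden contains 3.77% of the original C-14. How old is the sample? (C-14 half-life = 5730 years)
Age = t½ × log₂(1/ratio) = 27100 years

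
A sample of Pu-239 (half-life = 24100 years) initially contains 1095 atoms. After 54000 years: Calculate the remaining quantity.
N = N₀(1/2)^(t/t½) = 231.7 atoms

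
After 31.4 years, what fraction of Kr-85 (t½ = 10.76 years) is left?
N/N₀ = (1/2)^(t/t½) = 0.1323 = 13.2%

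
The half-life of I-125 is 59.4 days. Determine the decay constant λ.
λ = ln(2)/t½ = 0.01167 day⁻¹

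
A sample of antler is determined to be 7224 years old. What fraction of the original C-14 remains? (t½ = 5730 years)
N/N₀ = (1/2)^(t/t½) = 0.4173 = 41.7%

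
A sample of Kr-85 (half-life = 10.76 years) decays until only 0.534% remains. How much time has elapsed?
t = t½ × log₂(N₀/N) = 81.23 years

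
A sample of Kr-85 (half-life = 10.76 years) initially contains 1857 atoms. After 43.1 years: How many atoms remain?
N = N₀(1/2)^(t/t½) = 115.6 atoms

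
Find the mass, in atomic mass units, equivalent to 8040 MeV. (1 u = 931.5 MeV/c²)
m = E/c² = 8.631 u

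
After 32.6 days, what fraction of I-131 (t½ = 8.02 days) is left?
N/N₀ = (1/2)^(t/t½) = 0.05975 = 5.98%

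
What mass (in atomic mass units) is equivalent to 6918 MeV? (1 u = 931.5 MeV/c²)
m = E/c² = 7.427 u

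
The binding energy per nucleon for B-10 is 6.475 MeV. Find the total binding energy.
B.E. = 6.475 × 10 = 64.75 MeV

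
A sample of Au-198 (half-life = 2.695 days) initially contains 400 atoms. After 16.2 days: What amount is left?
N = N₀(1/2)^(t/t½) = 6.202 atoms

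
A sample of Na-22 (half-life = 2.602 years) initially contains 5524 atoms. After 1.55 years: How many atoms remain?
N = N₀(1/2)^(t/t½) = 3655 atoms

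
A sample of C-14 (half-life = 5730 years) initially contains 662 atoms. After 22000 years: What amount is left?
N = N₀(1/2)^(t/t½) = 46.25 atoms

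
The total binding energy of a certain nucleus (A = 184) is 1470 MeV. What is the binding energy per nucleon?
B.E./A = 1470/184 = 7.989 MeV/nucleon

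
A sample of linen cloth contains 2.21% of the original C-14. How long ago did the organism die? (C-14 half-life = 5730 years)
Age = t½ × log₂(1/ratio) = 31510 years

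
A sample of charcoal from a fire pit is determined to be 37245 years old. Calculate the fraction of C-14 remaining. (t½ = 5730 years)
N/N₀ = (1/2)^(t/t½) = 0.01105 = 1.1%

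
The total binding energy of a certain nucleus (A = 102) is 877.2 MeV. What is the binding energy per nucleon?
B.E./A = 877.2/102 = 8.6 MeV/nucleon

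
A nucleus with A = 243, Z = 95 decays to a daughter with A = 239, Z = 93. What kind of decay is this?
ΔA = -4, ΔZ = -2 ⇒ alpha decay (α)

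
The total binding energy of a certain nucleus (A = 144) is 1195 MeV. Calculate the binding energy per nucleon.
B.E./A = 1195/144 = 8.299 MeV/nucleon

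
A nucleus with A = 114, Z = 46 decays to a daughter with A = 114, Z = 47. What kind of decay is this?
ΔA = 0, ΔZ = +1 ⇒ beta-minus decay (β⁻)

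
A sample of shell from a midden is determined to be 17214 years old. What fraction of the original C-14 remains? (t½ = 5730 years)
N/N₀ = (1/2)^(t/t½) = 0.1246 = 12.5%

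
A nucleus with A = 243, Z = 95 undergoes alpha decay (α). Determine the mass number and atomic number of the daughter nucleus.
Daughter: A = 239, Z = 93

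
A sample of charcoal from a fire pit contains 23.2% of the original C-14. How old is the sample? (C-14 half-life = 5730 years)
Age = t½ × log₂(1/ratio) = 12080 years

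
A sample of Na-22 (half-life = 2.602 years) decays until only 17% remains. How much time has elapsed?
t = t½ × log₂(N₀/N) = 6.652 years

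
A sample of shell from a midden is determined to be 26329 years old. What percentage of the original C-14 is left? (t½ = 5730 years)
N/N₀ = (1/2)^(t/t½) = 0.04138 = 4.14%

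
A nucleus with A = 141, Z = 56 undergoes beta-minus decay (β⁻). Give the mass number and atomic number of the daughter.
Daughter: A = 141, Z = 57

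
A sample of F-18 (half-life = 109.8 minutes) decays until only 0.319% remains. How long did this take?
t = t½ × log₂(N₀/N) = 910.5 minutes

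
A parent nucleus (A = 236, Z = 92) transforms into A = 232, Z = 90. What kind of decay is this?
ΔA = -4, ΔZ = -2 ⇒ alpha decay (α)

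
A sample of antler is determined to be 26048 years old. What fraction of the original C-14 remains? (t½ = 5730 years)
N/N₀ = (1/2)^(t/t½) = 0.04281 = 4.28%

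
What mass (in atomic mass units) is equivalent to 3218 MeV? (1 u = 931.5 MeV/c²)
m = E/c² = 3.455 u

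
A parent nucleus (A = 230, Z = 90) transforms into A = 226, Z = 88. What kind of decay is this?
ΔA = -4, ΔZ = -2 ⇒ alpha decay (α)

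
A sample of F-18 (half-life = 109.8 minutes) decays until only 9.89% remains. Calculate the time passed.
t = t½ × log₂(N₀/N) = 366.5 minutes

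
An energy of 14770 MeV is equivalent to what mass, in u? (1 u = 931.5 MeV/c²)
m = E/c² = 15.86 u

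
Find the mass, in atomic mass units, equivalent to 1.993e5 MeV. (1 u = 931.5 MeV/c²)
m = E/c² = 214 u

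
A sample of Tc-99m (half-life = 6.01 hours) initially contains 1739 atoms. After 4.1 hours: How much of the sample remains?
N = N₀(1/2)^(t/t½) = 1084 atoms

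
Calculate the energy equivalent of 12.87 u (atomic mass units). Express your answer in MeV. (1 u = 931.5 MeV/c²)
E = mc² = 11990 MeV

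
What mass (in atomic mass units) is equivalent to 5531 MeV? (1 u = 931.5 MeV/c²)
m = E/c² = 5.938 u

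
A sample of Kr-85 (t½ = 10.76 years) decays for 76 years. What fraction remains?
N/N₀ = (1/2)^(t/t½) = 0.007478 = 0.748%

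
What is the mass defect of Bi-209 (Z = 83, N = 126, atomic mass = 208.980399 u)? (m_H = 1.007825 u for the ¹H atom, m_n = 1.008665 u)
Δm = Z·m_H + N·m_n − M = 1.761 u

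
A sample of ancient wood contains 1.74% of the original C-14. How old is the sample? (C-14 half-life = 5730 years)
Age = t½ × log₂(1/ratio) = 33490 years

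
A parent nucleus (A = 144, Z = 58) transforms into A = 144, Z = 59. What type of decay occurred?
ΔA = 0, ΔZ = +1 ⇒ beta-minus decay (β⁻)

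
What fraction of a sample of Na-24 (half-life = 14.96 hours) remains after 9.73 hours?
N/N₀ = (1/2)^(t/t½) = 0.6371 = 63.7%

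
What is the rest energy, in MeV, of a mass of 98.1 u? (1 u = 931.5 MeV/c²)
E = mc² = 91380 MeV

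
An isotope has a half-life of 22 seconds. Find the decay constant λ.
λ = ln(2)/t½ = 0.03151 second⁻¹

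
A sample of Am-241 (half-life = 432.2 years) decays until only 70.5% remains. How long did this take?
t = t½ × log₂(N₀/N) = 218 years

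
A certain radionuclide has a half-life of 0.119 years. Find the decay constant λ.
λ = ln(2)/t½ = 5.825 year⁻¹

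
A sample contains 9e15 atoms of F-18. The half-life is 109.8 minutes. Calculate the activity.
A = λN = 5.682e13 decays/minute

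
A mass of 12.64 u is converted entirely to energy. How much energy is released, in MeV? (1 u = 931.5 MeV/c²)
E = mc² = 11770 MeV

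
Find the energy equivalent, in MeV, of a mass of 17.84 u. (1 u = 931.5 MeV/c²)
E = mc² = 16620 MeV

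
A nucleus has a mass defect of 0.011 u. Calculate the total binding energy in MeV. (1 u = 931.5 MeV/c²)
B.E. = Δm × 931.5 = 10.25 MeV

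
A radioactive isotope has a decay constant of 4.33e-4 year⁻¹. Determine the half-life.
t½ = ln(2)/λ = 1601 years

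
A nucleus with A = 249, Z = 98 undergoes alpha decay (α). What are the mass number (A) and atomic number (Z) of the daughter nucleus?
Daughter: A = 245, Z = 96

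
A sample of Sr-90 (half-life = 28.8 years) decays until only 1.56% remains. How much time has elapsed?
t = t½ × log₂(N₀/N) = 172.9 years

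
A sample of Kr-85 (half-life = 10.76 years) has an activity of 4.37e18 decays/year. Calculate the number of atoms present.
N = A/λ = 6.784e19 atoms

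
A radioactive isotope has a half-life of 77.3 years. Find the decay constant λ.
λ = ln(2)/t½ = 0.008967 year⁻¹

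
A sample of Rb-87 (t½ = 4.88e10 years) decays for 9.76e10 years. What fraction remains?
N/N₀ = (1/2)^(t/t½) = 0.25 = 25%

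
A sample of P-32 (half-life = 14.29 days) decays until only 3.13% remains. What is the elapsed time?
t = t½ × log₂(N₀/N) = 71.42 days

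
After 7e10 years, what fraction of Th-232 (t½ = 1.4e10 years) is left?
N/N₀ = (1/2)^(t/t½) = 0.03125 = 3.12%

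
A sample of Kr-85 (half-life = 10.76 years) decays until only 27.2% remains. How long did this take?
t = t½ × log₂(N₀/N) = 20.21 years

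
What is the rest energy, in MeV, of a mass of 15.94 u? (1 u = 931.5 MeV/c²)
E = mc² = 14850 MeV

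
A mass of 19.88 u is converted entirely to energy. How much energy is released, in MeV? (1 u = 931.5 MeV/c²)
E = mc² = 18520 MeV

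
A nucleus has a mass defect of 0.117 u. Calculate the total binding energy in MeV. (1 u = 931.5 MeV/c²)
B.E. = Δm × 931.5 = 109 MeV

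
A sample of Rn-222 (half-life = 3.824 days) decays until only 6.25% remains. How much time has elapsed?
t = t½ × log₂(N₀/N) = 15.3 days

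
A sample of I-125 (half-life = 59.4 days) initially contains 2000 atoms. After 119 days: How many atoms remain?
N = N₀(1/2)^(t/t½) = 498.8 atoms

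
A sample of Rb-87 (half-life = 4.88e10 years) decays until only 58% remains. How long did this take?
t = t½ × log₂(N₀/N) = 3.835e10 years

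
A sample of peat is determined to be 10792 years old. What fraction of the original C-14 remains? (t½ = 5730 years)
N/N₀ = (1/2)^(t/t½) = 0.271 = 27.1%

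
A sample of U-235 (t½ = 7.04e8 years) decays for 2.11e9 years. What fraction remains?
N/N₀ = (1/2)^(t/t½) = 0.1252 = 12.5%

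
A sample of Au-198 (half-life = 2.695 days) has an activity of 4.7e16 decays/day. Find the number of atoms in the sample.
N = A/λ = 1.827e17 atoms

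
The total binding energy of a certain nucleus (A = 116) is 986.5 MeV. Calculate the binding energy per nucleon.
B.E./A = 986.5/116 = 8.504 MeV/nucleon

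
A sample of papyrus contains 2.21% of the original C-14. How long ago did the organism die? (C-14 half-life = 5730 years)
Age = t½ × log₂(1/ratio) = 31510 years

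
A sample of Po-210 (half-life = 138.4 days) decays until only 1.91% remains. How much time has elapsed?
t = t½ × log₂(N₀/N) = 790.3 days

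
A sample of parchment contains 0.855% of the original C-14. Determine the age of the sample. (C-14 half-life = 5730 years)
Age = t½ × log₂(1/ratio) = 39360 years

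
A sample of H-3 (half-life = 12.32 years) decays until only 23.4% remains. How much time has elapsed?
t = t½ × log₂(N₀/N) = 25.82 years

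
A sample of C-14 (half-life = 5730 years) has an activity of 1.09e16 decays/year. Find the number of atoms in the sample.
N = A/λ = 9.011e19 atoms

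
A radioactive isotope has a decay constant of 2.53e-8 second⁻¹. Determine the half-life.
t½ = ln(2)/λ = 2.74e7 seconds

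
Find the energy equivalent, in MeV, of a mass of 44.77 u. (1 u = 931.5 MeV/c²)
E = mc² = 41700 MeV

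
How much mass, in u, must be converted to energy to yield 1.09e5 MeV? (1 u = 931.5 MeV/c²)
m = E/c² = 117 u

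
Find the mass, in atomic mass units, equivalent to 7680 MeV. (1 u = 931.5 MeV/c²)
m = E/c² = 8.245 u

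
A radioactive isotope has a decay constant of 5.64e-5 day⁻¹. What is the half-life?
t½ = ln(2)/λ = 12290 days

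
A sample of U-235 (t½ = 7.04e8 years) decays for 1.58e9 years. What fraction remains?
N/N₀ = (1/2)^(t/t½) = 0.2111 = 21.1%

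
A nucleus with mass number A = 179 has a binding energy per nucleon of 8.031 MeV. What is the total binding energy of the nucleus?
B.E. = 8.031 × 179 = 1438 MeV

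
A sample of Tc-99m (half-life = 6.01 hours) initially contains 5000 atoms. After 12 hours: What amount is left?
N = N₀(1/2)^(t/t½) = 1253 atoms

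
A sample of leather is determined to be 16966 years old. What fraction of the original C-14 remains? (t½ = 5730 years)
N/N₀ = (1/2)^(t/t½) = 0.1284 = 12.8%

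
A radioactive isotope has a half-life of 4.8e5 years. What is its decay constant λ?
λ = ln(2)/t½ = 1.444e-6 year⁻¹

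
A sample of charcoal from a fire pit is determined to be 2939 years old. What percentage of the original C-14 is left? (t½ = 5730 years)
N/N₀ = (1/2)^(t/t½) = 0.7008 = 70.1%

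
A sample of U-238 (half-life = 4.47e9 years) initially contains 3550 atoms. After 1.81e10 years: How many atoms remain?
N = N₀(1/2)^(t/t½) = 214.4 atoms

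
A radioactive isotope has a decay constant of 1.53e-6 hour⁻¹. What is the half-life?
t½ = ln(2)/λ = 4.53e5 hours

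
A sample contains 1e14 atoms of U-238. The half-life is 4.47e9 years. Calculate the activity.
A = λN = 15510 decays/year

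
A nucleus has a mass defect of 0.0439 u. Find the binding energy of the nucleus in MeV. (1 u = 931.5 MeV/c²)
B.E. = Δm × 931.5 = 40.89 MeV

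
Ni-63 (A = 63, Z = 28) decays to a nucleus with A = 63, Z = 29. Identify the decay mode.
ΔA = 0, ΔZ = +1 ⇒ beta-minus decay (β⁻)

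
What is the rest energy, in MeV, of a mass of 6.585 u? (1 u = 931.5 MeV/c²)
E = mc² = 6134 MeV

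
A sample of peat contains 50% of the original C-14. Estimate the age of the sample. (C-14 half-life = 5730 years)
Age = t½ × log₂(1/ratio) = 5730 years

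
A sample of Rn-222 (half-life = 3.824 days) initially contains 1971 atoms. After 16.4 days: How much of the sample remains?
N = N₀(1/2)^(t/t½) = 100.8 atoms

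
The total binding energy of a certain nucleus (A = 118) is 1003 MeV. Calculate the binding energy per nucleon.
B.E./A = 1003/118 = 8.5 MeV/nucleon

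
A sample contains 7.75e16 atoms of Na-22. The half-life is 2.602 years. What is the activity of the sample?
A = λN = 2.065e16 decays/year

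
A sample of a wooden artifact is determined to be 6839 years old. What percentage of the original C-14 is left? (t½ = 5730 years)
N/N₀ = (1/2)^(t/t½) = 0.4372 = 43.7%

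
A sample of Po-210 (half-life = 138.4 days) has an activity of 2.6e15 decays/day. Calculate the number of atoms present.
N = A/λ = 5.191e17 atoms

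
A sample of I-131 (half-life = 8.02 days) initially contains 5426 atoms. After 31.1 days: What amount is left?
N = N₀(1/2)^(t/t½) = 369.1 atoms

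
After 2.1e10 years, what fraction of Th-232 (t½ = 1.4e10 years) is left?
N/N₀ = (1/2)^(t/t½) = 0.3536 = 35.4%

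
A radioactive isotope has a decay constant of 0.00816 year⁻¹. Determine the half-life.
t½ = ln(2)/λ = 84.94 years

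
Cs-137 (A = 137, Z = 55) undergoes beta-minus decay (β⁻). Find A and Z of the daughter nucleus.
Daughter: A = 137, Z = 56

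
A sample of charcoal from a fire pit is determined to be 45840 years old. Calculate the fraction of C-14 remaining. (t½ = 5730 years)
N/N₀ = (1/2)^(t/t½) = 0.003906 = 0.391%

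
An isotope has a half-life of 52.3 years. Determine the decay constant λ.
λ = ln(2)/t½ = 0.01325 year⁻¹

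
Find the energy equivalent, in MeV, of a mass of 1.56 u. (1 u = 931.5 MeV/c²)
E = mc² = 1453 MeV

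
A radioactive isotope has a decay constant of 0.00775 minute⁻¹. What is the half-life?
t½ = ln(2)/λ = 89.44 minutes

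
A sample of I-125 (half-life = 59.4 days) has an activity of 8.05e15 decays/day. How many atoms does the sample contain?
N = A/λ = 6.899e17 atoms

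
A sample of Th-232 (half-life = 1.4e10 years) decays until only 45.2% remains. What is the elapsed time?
t = t½ × log₂(N₀/N) = 1.604e10 years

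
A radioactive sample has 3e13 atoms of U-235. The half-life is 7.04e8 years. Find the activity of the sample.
A = λN = 29540 decays/year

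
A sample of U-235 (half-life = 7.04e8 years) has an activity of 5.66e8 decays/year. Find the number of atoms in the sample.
N = A/λ = 5.749e17 atoms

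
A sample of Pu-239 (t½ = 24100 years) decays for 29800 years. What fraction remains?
N/N₀ = (1/2)^(t/t½) = 0.4244 = 42.4%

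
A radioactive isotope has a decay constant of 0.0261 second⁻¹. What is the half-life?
t½ = ln(2)/λ = 26.56 seconds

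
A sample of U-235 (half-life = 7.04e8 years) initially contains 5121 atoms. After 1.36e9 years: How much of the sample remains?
N = N₀(1/2)^(t/t½) = 1342 atoms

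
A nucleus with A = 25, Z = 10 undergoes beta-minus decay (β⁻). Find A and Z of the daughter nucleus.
Daughter: A = 25, Z = 11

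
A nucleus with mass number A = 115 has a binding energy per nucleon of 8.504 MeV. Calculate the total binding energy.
B.E. = 8.504 × 115 = 978 MeV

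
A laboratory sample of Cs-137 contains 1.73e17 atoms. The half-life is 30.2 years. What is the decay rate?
A = λN = 3.971e15 decays/year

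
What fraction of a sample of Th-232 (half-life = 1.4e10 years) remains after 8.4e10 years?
N/N₀ = (1/2)^(t/t½) = 0.01562 = 1.56%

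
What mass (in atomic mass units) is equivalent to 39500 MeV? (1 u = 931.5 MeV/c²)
m = E/c² = 42.4 u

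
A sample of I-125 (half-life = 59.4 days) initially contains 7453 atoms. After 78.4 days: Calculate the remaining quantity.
N = N₀(1/2)^(t/t½) = 2985 atoms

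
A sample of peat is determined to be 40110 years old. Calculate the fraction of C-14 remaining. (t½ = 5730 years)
N/N₀ = (1/2)^(t/t½) = 0.007812 = 0.781%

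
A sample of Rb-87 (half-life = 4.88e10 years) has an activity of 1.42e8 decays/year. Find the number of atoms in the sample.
N = A/λ = 9.997e18 atoms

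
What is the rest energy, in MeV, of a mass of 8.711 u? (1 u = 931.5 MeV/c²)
E = mc² = 8114 MeV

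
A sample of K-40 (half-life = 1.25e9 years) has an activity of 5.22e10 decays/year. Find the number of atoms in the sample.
N = A/λ = 9.414e19 atoms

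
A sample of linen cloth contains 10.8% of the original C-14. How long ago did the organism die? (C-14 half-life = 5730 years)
Age = t½ × log₂(1/ratio) = 18400 years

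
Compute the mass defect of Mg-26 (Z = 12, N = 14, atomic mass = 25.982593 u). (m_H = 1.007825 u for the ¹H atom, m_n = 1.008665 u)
Δm = Z·m_H + N·m_n − M = 0.2326 u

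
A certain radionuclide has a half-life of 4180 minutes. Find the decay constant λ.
λ = ln(2)/t½ = 1.658e-4 minute⁻¹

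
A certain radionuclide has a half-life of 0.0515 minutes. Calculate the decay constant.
λ = ln(2)/t½ = 13.46 minute⁻¹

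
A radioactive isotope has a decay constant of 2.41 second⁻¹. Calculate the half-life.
t½ = ln(2)/λ = 0.2876 seconds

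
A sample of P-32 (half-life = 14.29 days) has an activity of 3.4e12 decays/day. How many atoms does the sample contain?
N = A/λ = 7.009e13 atoms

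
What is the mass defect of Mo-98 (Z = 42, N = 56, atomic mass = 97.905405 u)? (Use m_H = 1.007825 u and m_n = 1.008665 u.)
Δm = Z·m_H + N·m_n − M = 0.9085 u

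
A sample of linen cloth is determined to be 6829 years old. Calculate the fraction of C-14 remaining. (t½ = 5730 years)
N/N₀ = (1/2)^(t/t½) = 0.4378 = 43.8%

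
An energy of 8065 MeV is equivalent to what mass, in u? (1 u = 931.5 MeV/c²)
m = E/c² = 8.658 u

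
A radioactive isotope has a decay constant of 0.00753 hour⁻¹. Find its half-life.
t½ = ln(2)/λ = 92.05 hours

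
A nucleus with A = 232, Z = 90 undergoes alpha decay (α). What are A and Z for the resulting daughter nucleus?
Daughter: A = 228, Z = 88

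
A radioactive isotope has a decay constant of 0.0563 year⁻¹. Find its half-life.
t½ = ln(2)/λ = 12.31 years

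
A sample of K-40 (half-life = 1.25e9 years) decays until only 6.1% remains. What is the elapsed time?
t = t½ × log₂(N₀/N) = 5.044e9 years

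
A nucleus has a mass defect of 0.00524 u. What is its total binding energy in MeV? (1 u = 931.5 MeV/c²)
B.E. = Δm × 931.5 = 4.881 MeV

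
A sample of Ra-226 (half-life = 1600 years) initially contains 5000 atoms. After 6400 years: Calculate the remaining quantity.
N = N₀(1/2)^(t/t½) = 312.5 atoms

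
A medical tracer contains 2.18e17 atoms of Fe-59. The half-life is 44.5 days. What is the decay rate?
A = λN = 3.396e15 decays/day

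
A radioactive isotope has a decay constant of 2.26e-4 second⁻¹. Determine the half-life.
t½ = ln(2)/λ = 3067 seconds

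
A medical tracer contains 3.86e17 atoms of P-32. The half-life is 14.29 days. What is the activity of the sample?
A = λN = 1.872e16 decays/day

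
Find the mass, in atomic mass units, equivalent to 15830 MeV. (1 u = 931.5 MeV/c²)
m = E/c² = 16.99 u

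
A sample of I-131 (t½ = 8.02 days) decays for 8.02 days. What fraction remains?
N/N₀ = (1/2)^(t/t½) = 0.5 = 50%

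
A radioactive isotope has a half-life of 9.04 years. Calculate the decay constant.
λ = ln(2)/t½ = 0.07668 year⁻¹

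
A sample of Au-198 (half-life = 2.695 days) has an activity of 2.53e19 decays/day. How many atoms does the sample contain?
N = A/λ = 9.837e19 atoms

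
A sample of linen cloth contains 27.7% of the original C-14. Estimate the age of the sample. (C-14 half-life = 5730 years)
Age = t½ × log₂(1/ratio) = 10610 years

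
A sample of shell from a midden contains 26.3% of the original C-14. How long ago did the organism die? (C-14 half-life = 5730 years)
Age = t½ × log₂(1/ratio) = 11040 years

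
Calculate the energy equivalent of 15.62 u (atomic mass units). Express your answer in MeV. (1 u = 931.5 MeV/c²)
E = mc² = 14550 MeV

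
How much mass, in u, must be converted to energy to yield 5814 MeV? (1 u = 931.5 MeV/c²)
m = E/c² = 6.242 u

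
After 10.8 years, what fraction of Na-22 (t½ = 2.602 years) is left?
N/N₀ = (1/2)^(t/t½) = 0.0563 = 5.63%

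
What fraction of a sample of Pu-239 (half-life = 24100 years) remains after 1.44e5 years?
N/N₀ = (1/2)^(t/t½) = 0.0159 = 1.59%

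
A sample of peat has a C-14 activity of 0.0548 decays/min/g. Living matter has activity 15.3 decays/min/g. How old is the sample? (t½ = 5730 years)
Age = t½ × log₂(A₀/A) = 46560 years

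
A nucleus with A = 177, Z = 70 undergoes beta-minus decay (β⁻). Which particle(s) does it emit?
β⁻: electron (e⁻) + antineutrino (ν̄ₑ)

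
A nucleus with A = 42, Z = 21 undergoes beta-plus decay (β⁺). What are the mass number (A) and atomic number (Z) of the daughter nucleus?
Daughter: A = 42, Z = 20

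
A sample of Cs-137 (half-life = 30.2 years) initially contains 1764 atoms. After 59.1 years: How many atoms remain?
N = N₀(1/2)^(t/t½) = 454.4 atoms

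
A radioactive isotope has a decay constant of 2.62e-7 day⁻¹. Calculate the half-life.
t½ = ln(2)/λ = 2.646e6 days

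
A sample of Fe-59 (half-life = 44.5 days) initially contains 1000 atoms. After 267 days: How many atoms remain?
N = N₀(1/2)^(t/t½) = 15.62 atoms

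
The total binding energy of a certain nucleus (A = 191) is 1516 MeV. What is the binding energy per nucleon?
B.E./A = 1516/191 = 7.937 MeV/nucleon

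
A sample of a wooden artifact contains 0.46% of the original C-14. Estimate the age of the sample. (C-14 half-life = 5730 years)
Age = t½ × log₂(1/ratio) = 44490 years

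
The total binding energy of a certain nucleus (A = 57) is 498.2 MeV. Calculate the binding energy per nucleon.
B.E./A = 498.2/57 = 8.74 MeV/nucleon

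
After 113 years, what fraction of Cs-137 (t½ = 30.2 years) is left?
N/N₀ = (1/2)^(t/t½) = 0.07475 = 7.48%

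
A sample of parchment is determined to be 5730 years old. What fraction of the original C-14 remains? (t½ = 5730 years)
N/N₀ = (1/2)^(t/t½) = 0.5 = 50%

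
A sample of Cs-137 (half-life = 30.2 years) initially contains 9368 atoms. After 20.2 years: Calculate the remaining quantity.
N = N₀(1/2)^(t/t½) = 5892 atoms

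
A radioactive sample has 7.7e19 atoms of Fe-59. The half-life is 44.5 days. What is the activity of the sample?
A = λN = 1.199e18 decays/day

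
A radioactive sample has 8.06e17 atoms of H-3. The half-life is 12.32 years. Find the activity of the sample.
A = λN = 4.535e16 decays/year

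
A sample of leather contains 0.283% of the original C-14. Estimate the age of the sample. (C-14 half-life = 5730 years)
Age = t½ × log₂(1/ratio) = 48500 years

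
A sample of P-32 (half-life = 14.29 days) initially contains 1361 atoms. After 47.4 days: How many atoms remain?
N = N₀(1/2)^(t/t½) = 136.6 atoms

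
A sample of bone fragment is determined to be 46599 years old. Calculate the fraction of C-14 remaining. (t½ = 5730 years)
N/N₀ = (1/2)^(t/t½) = 0.003564 = 0.356%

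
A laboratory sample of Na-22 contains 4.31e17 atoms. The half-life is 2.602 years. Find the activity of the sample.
A = λN = 1.148e17 decays/year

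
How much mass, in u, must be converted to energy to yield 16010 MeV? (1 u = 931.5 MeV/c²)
m = E/c² = 17.19 u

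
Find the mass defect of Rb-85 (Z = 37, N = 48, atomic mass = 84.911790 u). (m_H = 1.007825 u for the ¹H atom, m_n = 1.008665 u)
Δm = Z·m_H + N·m_n − M = 0.7937 u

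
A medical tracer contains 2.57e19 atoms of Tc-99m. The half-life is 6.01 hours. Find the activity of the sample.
A = λN = 2.964e18 decays/hour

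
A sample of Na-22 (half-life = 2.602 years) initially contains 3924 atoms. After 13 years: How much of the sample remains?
N = N₀(1/2)^(t/t½) = 123 atoms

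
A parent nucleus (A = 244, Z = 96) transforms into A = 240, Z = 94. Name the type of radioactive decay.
ΔA = -4, ΔZ = -2 ⇒ alpha decay (α)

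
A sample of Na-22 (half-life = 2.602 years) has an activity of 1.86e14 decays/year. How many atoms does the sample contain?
N = A/λ = 6.982e14 atoms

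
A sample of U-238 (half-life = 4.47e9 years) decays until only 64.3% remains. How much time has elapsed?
t = t½ × log₂(N₀/N) = 2.848e9 years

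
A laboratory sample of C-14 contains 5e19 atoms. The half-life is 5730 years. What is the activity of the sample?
A = λN = 6.048e15 decays/year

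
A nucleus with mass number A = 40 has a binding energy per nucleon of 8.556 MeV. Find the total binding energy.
B.E. = 8.556 × 40 = 342.2 MeV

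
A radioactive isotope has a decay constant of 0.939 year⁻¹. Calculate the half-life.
t½ = ln(2)/λ = 0.7382 years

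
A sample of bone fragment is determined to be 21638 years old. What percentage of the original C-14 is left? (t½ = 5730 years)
N/N₀ = (1/2)^(t/t½) = 0.07298 = 7.3%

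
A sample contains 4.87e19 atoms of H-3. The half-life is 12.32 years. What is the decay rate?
A = λN = 2.74e18 decays/year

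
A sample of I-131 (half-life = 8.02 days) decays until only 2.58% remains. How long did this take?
t = t½ × log₂(N₀/N) = 42.32 days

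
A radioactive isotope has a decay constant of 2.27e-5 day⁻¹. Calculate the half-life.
t½ = ln(2)/λ = 30540 days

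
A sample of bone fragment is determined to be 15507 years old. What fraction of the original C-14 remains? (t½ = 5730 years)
N/N₀ = (1/2)^(t/t½) = 0.1532 = 15.3%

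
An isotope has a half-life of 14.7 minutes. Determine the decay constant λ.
λ = ln(2)/t½ = 0.04715 minute⁻¹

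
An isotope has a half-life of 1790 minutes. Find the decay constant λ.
λ = ln(2)/t½ = 3.872e-4 minute⁻¹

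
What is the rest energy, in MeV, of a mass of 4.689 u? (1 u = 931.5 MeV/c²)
E = mc² = 4368 MeV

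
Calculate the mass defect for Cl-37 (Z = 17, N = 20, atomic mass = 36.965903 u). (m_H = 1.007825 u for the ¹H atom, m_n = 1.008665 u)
Δm = Z·m_H + N·m_n − M = 0.3404 u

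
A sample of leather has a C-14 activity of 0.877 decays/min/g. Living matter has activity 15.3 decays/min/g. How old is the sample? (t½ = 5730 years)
Age = t½ × log₂(A₀/A) = 23640 years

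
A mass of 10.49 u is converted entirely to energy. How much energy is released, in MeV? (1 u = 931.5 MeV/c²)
E = mc² = 9771 MeV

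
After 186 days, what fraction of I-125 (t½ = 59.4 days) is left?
N/N₀ = (1/2)^(t/t½) = 0.1141 = 11.4%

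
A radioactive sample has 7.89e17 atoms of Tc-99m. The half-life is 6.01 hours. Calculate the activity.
A = λN = 9.1e16 decays/hour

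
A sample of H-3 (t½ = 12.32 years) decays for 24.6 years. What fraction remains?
N/N₀ = (1/2)^(t/t½) = 0.2506 = 25.1%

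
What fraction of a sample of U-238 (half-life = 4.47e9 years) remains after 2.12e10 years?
N/N₀ = (1/2)^(t/t½) = 0.03735 = 3.74%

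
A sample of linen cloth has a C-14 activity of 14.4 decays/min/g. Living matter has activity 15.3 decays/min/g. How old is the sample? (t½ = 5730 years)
Age = t½ × log₂(A₀/A) = 501.2 years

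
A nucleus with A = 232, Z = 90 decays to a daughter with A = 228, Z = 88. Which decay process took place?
ΔA = -4, ΔZ = -2 ⇒ alpha decay (α)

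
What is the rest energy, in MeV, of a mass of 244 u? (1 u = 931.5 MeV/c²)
E = mc² = 2.273e5 MeV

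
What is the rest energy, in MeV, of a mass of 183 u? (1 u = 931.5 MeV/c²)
E = mc² = 1.705e5 MeV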